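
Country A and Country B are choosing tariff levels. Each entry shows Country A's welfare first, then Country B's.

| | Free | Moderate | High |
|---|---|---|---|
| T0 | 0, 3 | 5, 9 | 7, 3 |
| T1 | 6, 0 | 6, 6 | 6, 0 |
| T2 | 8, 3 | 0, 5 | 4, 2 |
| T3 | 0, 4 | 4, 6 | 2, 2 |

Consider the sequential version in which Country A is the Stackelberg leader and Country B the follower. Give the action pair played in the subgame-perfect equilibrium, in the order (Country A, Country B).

(T1, Moderate)

Solve by backward induction (Country A leads).
- T0: BR = Moderate, leader payoff 5.
- T1: BR = Moderate, leader payoff 6.
- T2: BR = Moderate, leader payoff 0.
- T3: BR = Moderate, leader payoff 4.
Country A's induced payoffs are 5, 6, 0, 4, so Country A commits to T1. Subgame-perfect outcome: (T1, Moderate) with payoffs (6, 6).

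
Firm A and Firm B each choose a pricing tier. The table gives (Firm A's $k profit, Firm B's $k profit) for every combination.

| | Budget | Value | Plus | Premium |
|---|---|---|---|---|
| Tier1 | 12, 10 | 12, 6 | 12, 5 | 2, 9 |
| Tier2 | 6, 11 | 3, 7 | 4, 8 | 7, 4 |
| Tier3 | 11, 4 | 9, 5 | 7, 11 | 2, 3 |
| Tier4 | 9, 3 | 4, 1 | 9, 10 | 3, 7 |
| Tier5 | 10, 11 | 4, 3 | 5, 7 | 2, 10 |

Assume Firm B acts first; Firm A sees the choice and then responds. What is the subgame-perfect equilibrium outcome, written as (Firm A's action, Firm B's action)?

(Tier1, Budget)

Work backward from Firm A's decision.
- Budget → Firm A plays Tier1 (best of 12, 6, 11, 9, 10); Firm B gets 10.
- Value → Firm A plays Tier1 (best of 12, 3, 9, 4, 4); Firm B gets 6.
- Plus → Firm A plays Tier1 (best of 12, 4, 7, 9, 5); Firm B gets 5.
- Premium → Firm A plays Tier2 (best of 2, 7, 2, 3, 2); Firm B gets 4.
Among 10, 6, 5, 4, the best is 10 at Budget. Subgame-perfect outcome: (Tier1, Budget) with payoffs (12, 10).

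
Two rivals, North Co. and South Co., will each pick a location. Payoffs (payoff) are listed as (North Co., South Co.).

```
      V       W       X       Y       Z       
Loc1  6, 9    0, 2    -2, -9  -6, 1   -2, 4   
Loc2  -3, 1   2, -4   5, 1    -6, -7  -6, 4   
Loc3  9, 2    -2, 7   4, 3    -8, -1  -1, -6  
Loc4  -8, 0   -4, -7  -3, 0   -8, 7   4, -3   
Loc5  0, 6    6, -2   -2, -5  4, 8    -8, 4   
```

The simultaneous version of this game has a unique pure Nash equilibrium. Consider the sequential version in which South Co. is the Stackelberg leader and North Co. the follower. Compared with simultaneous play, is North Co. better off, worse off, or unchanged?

unchanged

Solve by backward induction (South Co. leads).
- V → North Co. plays Loc3 (best of 6, -3, 9, -8, 0); South Co. gets 2.
- W → North Co. plays Loc5 (best of 0, 2, -2, -4, 6); South Co. gets -2.
- X → North Co. plays Loc2 (best of -2, 5, 4, -3, -2); South Co. gets 1.
- Y → North Co. plays Loc5 (best of -6, -6, -8, -8, 4); South Co. gets 8.
- Z → North Co. plays Loc4 (best of -2, -6, -1, 4, -8); South Co. gets -3.
Maximizing over 2, -2, 1, 8, -3, South Co. chooses Y. Subgame-perfect outcome: (Loc5, Y) with payoffs (4, 8).
Under simultaneous play:
North Co.'s best replies: V→Loc3; W→Loc5; X→Loc2; Y→Loc5; Z→Loc4.
South Co.'s best replies: Loc1→V; Loc2→Z; Loc3→W; Loc4→Y; Loc5→Y.
Only (Loc5, Y) has each player best-responding; Nash payoffs (4, 8).
North Co. earns 4 sequentially versus 4 at the Nash outcome: unchanged.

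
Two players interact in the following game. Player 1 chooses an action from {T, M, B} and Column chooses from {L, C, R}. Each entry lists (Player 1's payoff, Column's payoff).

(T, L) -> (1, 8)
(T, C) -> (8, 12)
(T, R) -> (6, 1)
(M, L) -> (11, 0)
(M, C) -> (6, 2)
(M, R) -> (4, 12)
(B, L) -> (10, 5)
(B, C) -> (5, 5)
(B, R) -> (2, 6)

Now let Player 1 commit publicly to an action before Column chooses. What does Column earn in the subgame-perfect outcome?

12

Work backward from Column's decision.
- T: Column compares 8, 12, 1 and picks C; Player 1 would get 8.
- M: Column compares 0, 2, 12 and picks R; Player 1 would get 4.
- B: Column compares 5, 5, 6 and picks R; Player 1 would get 2.
Among 8, 4, 2, the best is 8 at T. Subgame-perfect outcome: (T, C) with payoffs (8, 12).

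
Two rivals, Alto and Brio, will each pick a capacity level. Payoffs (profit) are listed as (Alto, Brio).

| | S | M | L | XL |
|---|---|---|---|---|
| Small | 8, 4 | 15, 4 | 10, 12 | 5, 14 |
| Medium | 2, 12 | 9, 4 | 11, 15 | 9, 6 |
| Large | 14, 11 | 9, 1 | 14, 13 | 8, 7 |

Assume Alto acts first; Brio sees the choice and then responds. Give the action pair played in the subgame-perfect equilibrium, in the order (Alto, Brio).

(Large, L)

Solve by backward induction (Alto leads).
- Small: Brio compares 4, 4, 12, 14 and picks XL; Alto would get 5.
- Medium: Brio compares 12, 4, 15, 6 and picks L; Alto would get 11.
- Large: Brio compares 11, 1, 13, 7 and picks L; Alto would get 14.
Among 5, 11, 14, the best is 14 at Large. Subgame-perfect outcome: (Large, L) with payoffs (14, 13).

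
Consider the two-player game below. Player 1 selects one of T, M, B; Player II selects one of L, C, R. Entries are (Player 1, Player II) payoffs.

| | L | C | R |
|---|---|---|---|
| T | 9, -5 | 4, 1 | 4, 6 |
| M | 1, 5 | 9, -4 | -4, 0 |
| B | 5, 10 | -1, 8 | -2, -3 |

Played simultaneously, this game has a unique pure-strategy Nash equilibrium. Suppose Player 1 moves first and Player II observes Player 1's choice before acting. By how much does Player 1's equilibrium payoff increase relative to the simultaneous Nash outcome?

Player II best-responds to each possible Player 1 move:
- T: BR = R, leader payoff 4.
- M: BR = L, leader payoff 1.
- B: BR = L, leader payoff 5.
Player 1's induced payoffs are 4, 1, 5, so Player 1 commits to B. Subgame-perfect outcome: (B, L) with payoffs (5, 10).
Under simultaneous play:
Player 1's best replies: L→T; C→M; R→T.
Player II's best replies: T→R; M→L; B→L.
Only (T, R) has each player best-responding; Nash payoffs (4, 6).
Player 1's commitment gain: 5 − 4 = 1.

1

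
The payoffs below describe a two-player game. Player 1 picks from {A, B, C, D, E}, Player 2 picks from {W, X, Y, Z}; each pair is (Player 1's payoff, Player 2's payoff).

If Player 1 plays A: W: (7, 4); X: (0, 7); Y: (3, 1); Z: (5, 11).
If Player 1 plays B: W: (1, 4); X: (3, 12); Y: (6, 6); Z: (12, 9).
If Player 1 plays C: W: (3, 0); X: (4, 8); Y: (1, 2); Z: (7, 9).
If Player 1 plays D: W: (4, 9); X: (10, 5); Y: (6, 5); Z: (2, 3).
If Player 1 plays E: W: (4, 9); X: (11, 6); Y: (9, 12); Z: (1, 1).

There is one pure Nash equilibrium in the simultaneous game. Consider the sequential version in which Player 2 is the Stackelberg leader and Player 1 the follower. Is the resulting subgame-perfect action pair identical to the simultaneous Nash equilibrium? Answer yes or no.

Solve by backward induction (Player 2 leads).
- W: BR = A, leader payoff 4.
- X: BR = E, leader payoff 6.
- Y: BR = E, leader payoff 12.
- Z: BR = B, leader payoff 9.
Player 2's induced payoffs are 4, 6, 12, 9, so Player 2 commits to Y. Subgame-perfect outcome: (E, Y) with payoffs (9, 12).
Under simultaneous play:
Player 1's best replies: W→A; X→E; Y→E; Z→B.
Player 2's best replies: A→Z; B→X; C→Z; D→W; E→Y.
Only (E, Y) has each player best-responding; Nash payoffs (9, 12).
Sequential outcome (E, Y) coincides with the Nash profile (E, Y).

yes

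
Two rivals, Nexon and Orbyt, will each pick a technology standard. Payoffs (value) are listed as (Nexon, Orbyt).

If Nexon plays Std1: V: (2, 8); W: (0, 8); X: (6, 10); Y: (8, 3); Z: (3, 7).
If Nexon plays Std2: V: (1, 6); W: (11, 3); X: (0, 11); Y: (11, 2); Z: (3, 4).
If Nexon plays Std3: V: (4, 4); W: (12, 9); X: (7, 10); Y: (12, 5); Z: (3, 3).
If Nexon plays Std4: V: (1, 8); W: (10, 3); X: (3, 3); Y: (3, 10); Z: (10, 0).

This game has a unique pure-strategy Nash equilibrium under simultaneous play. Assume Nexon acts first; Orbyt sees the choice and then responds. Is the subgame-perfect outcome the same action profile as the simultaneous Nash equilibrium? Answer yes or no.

yes

Orbyt best-responds to each possible Nexon move:
- Std1 → Orbyt plays X (best of 8, 8, 10, 3, 7); Nexon gets 6.
- Std2 → Orbyt plays X (best of 6, 3, 11, 2, 4); Nexon gets 0.
- Std3 → Orbyt plays X (best of 4, 9, 10, 5, 3); Nexon gets 7.
- Std4 → Orbyt plays Y (best of 8, 3, 3, 10, 0); Nexon gets 3.
Nexon's induced payoffs are 6, 0, 7, 3, so Nexon commits to Std3. Subgame-perfect outcome: (Std3, X) with payoffs (7, 10).
Under simultaneous play:
Nexon's best replies: V→Std3; W→Std3; X→Std3; Y→Std3; Z→Std4.
Orbyt's best replies: Std1→X; Std2→X; Std3→X; Std4→Y.
The unique mutual best reply is (Std3, X), giving (7, 10).
Sequential outcome (Std3, X) coincides with the Nash profile (Std3, X).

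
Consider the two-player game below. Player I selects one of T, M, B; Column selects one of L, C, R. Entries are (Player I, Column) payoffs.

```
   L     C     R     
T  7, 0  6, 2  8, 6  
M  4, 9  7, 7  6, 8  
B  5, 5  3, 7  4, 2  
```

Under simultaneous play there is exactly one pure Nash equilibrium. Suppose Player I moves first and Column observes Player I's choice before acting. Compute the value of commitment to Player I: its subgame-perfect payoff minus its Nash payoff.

Column best-responds to each possible Player I move:
- T: Column compares 0, 2, 6 and picks R; Player I would get 8.
- M: Column compares 9, 7, 8 and picks L; Player I would get 4.
- B: Column compares 5, 7, 2 and picks C; Player I would get 3.
Among 8, 4, 3, the best is 8 at T. Subgame-perfect outcome: (T, R) with payoffs (8, 6).
For the simultaneous game, intersect best replies.
Player I's best replies: L→T; C→M; R→T.
Column's best replies: T→R; M→L; B→C.
Only (T, R) has each player best-responding; Nash payoffs (8, 6).
Player I's commitment gain: 8 − 8 = 0.

0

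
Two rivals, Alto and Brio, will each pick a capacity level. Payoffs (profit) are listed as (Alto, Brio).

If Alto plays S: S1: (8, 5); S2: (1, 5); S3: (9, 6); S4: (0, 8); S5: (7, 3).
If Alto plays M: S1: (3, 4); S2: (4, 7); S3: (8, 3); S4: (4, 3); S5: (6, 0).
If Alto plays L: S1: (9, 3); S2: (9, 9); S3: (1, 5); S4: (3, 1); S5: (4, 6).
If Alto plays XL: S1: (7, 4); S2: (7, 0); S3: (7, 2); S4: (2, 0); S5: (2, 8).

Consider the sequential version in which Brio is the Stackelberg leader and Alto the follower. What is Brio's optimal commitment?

S2

Backward induction with Brio moving first.
- S1 → Alto plays L (best of 8, 3, 9, 7); Brio gets 3.
- S2 → Alto plays L (best of 1, 4, 9, 7); Brio gets 9.
- S3 → Alto plays S (best of 9, 8, 1, 7); Brio gets 6.
- S4 → Alto plays M (best of 0, 4, 3, 2); Brio gets 3.
- S5 → Alto plays S (best of 7, 6, 4, 2); Brio gets 3.
Brio's induced payoffs are 3, 9, 6, 3, 3, so Brio commits to S2. Subgame-perfect outcome: (L, S2) with payoffs (9, 9).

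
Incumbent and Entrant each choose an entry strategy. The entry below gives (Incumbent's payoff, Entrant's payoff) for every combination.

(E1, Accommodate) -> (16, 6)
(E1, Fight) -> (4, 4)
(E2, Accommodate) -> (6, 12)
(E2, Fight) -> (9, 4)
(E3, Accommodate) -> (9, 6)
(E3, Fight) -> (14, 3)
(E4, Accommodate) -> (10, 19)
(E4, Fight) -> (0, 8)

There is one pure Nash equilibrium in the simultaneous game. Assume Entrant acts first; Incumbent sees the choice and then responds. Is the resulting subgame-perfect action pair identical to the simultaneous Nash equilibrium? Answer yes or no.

yes

Incumbent best-responds to each possible Entrant move:
- Accommodate: Incumbent compares 16, 6, 9, 10 and picks E1; Entrant would get 6.
- Fight: Incumbent compares 4, 9, 14, 0 and picks E3; Entrant would get 3.
Maximizing over 6, 3, Entrant chooses Accommodate. Subgame-perfect outcome: (E1, Accommodate) with payoffs (16, 6).
Under simultaneous play:
Incumbent's best replies: Accommodate→E1; Fight→E3.
Entrant's best replies: E1→Accommodate; E2→Accommodate; E3→Accommodate; E4→Accommodate.
Only (E1, Accommodate) has each player best-responding; Nash payoffs (16, 6).
Sequential outcome (E1, Accommodate) coincides with the Nash profile (E1, Accommodate).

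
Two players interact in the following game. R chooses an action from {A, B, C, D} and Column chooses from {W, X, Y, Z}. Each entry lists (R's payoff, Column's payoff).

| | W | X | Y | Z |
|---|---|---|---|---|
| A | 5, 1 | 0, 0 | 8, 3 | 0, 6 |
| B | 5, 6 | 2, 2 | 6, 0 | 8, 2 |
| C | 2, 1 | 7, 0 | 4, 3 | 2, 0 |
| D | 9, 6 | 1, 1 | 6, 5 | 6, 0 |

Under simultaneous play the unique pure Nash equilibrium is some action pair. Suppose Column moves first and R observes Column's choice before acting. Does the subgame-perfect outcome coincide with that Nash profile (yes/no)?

yes

Work backward from R's decision.
- W: BR = D, leader payoff 6.
- X: BR = C, leader payoff 0.
- Y: BR = A, leader payoff 3.
- Z: BR = B, leader payoff 2.
Maximizing over 6, 0, 3, 2, Column chooses W. Subgame-perfect outcome: (D, W) with payoffs (9, 6).
Now find the simultaneous Nash equilibrium.
R's best replies: W→D; X→C; Y→A; Z→B.
Column's best replies: A→Z; B→W; C→Y; D→W.
Only (D, W) has each player best-responding; Nash payoffs (9, 6).
Sequential outcome (D, W) coincides with the Nash profile (D, W).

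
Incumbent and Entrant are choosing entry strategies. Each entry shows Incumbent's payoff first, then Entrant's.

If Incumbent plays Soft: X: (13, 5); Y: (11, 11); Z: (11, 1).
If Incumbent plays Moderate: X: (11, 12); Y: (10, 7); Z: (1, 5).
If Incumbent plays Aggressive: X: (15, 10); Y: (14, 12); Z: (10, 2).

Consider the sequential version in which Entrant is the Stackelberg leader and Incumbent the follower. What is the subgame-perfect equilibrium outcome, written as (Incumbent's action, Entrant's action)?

Work backward from Incumbent's decision.
- X → Incumbent plays Aggressive (best of 13, 11, 15); Entrant gets 10.
- Y → Incumbent plays Aggressive (best of 11, 10, 14); Entrant gets 12.
- Z → Incumbent plays Soft (best of 11, 1, 10); Entrant gets 1.
Entrant's induced payoffs are 10, 12, 1, so Entrant commits to Y. Subgame-perfect outcome: (Aggressive, Y) with payoffs (14, 12).

(Aggressive, Y)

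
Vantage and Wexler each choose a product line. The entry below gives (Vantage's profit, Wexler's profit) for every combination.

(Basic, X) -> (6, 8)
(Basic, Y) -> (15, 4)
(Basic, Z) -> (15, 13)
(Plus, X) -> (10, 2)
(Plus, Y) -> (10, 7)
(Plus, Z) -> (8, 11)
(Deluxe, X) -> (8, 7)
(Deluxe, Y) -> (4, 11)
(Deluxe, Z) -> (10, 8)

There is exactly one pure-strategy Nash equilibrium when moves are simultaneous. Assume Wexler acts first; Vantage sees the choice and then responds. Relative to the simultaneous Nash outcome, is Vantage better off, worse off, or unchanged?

Vantage best-responds to each possible Wexler move:
- X: BR = Plus, leader payoff 2.
- Y: BR = Basic, leader payoff 4.
- Z: BR = Basic, leader payoff 13.
Maximizing over 2, 4, 13, Wexler chooses Z. Subgame-perfect outcome: (Basic, Z) with payoffs (15, 13).
For the simultaneous game, intersect best replies.
Vantage's best replies: X→Plus; Y→Basic; Z→Basic.
Wexler's best replies: Basic→Z; Plus→Z; Deluxe→Y.
Only (Basic, Z) has each player best-responding; Nash payoffs (15, 13).
Vantage earns 15 sequentially versus 15 at the Nash outcome: unchanged.

unchanged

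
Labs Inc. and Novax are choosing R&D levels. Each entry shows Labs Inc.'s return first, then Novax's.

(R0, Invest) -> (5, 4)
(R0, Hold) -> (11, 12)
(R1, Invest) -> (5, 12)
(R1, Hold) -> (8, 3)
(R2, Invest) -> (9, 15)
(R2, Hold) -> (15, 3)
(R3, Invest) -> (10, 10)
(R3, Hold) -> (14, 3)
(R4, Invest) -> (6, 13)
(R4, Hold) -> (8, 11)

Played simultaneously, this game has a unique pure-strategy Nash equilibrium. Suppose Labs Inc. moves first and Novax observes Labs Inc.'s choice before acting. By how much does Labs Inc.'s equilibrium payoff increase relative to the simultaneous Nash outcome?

1

Novax best-responds to each possible Labs Inc. move:
- R0 → Novax plays Hold (best of 4, 12); Labs Inc. gets 11.
- R1 → Novax plays Invest (best of 12, 3); Labs Inc. gets 5.
- R2 → Novax plays Invest (best of 15, 3); Labs Inc. gets 9.
- R3 → Novax plays Invest (best of 10, 3); Labs Inc. gets 10.
- R4 → Novax plays Invest (best of 13, 11); Labs Inc. gets 6.
Labs Inc.'s induced payoffs are 11, 5, 9, 10, 6, so Labs Inc. commits to R0. Subgame-perfect outcome: (R0, Hold) with payoffs (11, 12).
Under simultaneous play:
Labs Inc.'s best replies: Invest→R3; Hold→R2.
Novax's best replies: R0→Hold; R1→Invest; R2→Invest; R3→Invest; R4→Invest.
The unique mutual best reply is (R3, Invest), giving (10, 10).
Labs Inc.'s commitment gain: 11 − 10 = 1.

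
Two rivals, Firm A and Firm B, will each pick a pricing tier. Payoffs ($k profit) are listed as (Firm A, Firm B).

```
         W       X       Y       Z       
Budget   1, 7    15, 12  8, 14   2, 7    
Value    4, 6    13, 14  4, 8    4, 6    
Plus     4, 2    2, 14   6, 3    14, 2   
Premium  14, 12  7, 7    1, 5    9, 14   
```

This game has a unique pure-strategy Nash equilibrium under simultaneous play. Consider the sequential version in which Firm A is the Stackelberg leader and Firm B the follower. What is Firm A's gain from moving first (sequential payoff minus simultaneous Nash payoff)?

Work backward from Firm B's decision.
- Budget: BR = Y, leader payoff 8.
- Value: BR = X, leader payoff 13.
- Plus: BR = X, leader payoff 2.
- Premium: BR = Z, leader payoff 9.
Maximizing over 8, 13, 2, 9, Firm A chooses Value. Subgame-perfect outcome: (Value, X) with payoffs (13, 14).
Now find the simultaneous Nash equilibrium.
Firm A's best replies: W→Premium; X→Budget; Y→Budget; Z→Plus.
Firm B's best replies: Budget→Y; Value→X; Plus→X; Premium→Z.
Only (Budget, Y) has each player best-responding; Nash payoffs (8, 14).
Firm A's commitment gain: 13 − 8 = 5.

5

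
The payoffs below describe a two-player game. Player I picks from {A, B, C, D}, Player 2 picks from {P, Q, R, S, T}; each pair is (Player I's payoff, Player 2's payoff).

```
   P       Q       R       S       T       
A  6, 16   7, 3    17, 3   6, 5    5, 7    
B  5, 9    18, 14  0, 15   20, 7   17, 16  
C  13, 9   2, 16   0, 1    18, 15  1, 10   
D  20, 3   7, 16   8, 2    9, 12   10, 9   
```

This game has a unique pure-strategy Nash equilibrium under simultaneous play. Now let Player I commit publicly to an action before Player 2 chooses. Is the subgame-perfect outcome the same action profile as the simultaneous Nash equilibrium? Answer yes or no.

Backward induction with Player I moving first.
- A: Player 2 compares 16, 3, 3, 5, 7 and picks P; Player I would get 6.
- B: Player 2 compares 9, 14, 15, 7, 16 and picks T; Player I would get 17.
- C: Player 2 compares 9, 16, 1, 15, 10 and picks Q; Player I would get 2.
- D: Player 2 compares 3, 16, 2, 12, 9 and picks Q; Player I would get 7.
Maximizing over 6, 17, 2, 7, Player I chooses B. Subgame-perfect outcome: (B, T) with payoffs (17, 16).
Under simultaneous play:
Player I's best replies: P→D; Q→B; R→A; S→B; T→B.
Player 2's best replies: A→P; B→T; C→Q; D→Q.
Only (B, T) has each player best-responding; Nash payoffs (17, 16).
Sequential outcome (B, T) coincides with the Nash profile (B, T).

yes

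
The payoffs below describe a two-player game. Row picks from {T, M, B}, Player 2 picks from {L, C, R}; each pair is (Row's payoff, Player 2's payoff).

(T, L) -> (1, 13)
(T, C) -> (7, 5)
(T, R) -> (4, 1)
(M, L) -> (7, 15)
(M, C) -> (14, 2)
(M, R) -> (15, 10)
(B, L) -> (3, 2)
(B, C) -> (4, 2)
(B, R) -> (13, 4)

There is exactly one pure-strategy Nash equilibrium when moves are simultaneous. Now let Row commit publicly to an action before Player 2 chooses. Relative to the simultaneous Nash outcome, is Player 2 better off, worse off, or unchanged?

Player 2 best-responds to each possible Row move:
- T → Player 2 plays L (best of 13, 5, 1); Row gets 1.
- M → Player 2 plays L (best of 15, 2, 10); Row gets 7.
- B → Player 2 plays R (best of 2, 2, 4); Row gets 13.
Maximizing over 1, 7, 13, Row chooses B. Subgame-perfect outcome: (B, R) with payoffs (13, 4).
Under simultaneous play:
Row's best replies: L→M; C→M; R→M.
Player 2's best replies: T→L; M→L; B→R.
Only (M, L) has each player best-responding; Nash payoffs (7, 15).
Player 2 earns 4 sequentially versus 15 at the Nash outcome: worse off.

worse off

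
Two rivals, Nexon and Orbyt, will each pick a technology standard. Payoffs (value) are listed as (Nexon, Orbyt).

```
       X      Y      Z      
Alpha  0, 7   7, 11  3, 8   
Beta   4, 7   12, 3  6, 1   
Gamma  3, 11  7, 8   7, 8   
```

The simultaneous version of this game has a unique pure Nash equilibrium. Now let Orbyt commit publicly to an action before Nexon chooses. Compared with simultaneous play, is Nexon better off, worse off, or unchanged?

better off

Work backward from Nexon's decision.
- X → Nexon plays Beta (best of 0, 4, 3); Orbyt gets 7.
- Y → Nexon plays Beta (best of 7, 12, 7); Orbyt gets 3.
- Z → Nexon plays Gamma (best of 3, 6, 7); Orbyt gets 8.
Among 7, 3, 8, the best is 8 at Z. Subgame-perfect outcome: (Gamma, Z) with payoffs (7, 8).
Under simultaneous play:
Nexon's best replies: X→Beta; Y→Beta; Z→Gamma.
Orbyt's best replies: Alpha→Y; Beta→X; Gamma→X.
The unique mutual best reply is (Beta, X), giving (4, 7).
Nexon earns 7 sequentially versus 4 at the Nash outcome: better off.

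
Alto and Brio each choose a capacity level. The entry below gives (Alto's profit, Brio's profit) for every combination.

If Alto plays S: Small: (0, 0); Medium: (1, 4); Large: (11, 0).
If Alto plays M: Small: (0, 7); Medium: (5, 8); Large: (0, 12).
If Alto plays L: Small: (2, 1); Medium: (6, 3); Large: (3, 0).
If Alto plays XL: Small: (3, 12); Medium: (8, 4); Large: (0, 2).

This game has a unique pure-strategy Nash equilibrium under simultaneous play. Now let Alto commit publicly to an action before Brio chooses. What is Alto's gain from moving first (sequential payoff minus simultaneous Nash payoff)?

Work backward from Brio's decision.
- S: BR = Medium, leader payoff 1.
- M: BR = Large, leader payoff 0.
- L: BR = Medium, leader payoff 6.
- XL: BR = Small, leader payoff 3.
Alto's induced payoffs are 1, 0, 6, 3, so Alto commits to L. Subgame-perfect outcome: (L, Medium) with payoffs (6, 3).
Under simultaneous play:
Alto's best replies: Small→XL; Medium→XL; Large→S.
Brio's best replies: S→Medium; M→Large; L→Medium; XL→Small.
The unique mutual best reply is (XL, Small), giving (3, 12).
Alto's commitment gain: 6 − 3 = 3.

3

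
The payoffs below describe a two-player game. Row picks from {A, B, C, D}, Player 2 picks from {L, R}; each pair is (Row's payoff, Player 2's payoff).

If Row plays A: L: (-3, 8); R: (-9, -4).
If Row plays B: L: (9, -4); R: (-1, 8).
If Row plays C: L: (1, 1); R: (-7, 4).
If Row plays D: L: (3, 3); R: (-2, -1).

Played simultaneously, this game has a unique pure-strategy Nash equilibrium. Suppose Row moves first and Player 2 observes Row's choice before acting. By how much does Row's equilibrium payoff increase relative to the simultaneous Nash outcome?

Player 2 best-responds to each possible Row move:
- A → Player 2 plays L (best of 8, -4); Row gets -3.
- B → Player 2 plays R (best of -4, 8); Row gets -1.
- C → Player 2 plays R (best of 1, 4); Row gets -7.
- D → Player 2 plays L (best of 3, -1); Row gets 3.
Among -3, -1, -7, 3, the best is 3 at D. Subgame-perfect outcome: (D, L) with payoffs (3, 3).
Under simultaneous play:
Row's best replies: L→B; R→B.
Player 2's best replies: A→L; B→R; C→R; D→L.
The unique mutual best reply is (B, R), giving (-1, 8).
Row's commitment gain: 3 − -1 = 4.

4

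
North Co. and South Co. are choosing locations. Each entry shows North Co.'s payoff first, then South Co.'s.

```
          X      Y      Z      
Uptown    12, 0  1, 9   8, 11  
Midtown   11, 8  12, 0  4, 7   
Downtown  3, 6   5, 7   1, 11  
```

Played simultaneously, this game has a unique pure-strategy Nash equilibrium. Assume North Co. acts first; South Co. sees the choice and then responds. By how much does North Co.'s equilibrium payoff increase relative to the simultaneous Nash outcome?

Solve by backward induction (North Co. leads).
- Uptown: South Co. compares 0, 9, 11 and picks Z; North Co. would get 8.
- Midtown: South Co. compares 8, 0, 7 and picks X; North Co. would get 11.
- Downtown: South Co. compares 6, 7, 11 and picks Z; North Co. would get 1.
Among 8, 11, 1, the best is 11 at Midtown. Subgame-perfect outcome: (Midtown, X) with payoffs (11, 8).
Now find the simultaneous Nash equilibrium.
North Co.'s best replies: X→Uptown; Y→Midtown; Z→Uptown.
South Co.'s best replies: Uptown→Z; Midtown→X; Downtown→Z.
Only (Uptown, Z) has each player best-responding; Nash payoffs (8, 11).
North Co.'s commitment gain: 11 − 8 = 3.

3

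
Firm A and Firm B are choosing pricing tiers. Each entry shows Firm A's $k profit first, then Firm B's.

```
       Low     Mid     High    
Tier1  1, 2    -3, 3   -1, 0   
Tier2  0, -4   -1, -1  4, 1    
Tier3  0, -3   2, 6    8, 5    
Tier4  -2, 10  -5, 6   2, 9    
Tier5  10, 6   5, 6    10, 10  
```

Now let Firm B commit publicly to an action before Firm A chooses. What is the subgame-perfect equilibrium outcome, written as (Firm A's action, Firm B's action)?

(Tier5, High)

Firm A best-responds to each possible Firm B move:
- Low: BR = Tier5, leader payoff 6.
- Mid: BR = Tier5, leader payoff 6.
- High: BR = Tier5, leader payoff 10.
Firm B's induced payoffs are 6, 6, 10, so Firm B commits to High. Subgame-perfect outcome: (Tier5, High) with payoffs (10, 10).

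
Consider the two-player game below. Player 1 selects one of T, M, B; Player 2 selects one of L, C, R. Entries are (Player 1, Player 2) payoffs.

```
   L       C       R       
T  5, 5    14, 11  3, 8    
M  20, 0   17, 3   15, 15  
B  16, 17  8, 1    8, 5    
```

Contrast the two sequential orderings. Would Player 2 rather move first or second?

If Player 1 leads: Player 2's best replies are T→C, M→R, B→L; Player 1's induced payoffs 14, 15, 16; outcome (B, L), payoffs (16, 17).
If Player 2 leads: Player 1's best replies are L→M, C→M, R→M; Player 2's induced payoffs 0, 3, 15; outcome (M, R), payoffs (15, 15).
Player 2 gets 15 moving first and 17 moving second, so Player 2 prefers to move second.

second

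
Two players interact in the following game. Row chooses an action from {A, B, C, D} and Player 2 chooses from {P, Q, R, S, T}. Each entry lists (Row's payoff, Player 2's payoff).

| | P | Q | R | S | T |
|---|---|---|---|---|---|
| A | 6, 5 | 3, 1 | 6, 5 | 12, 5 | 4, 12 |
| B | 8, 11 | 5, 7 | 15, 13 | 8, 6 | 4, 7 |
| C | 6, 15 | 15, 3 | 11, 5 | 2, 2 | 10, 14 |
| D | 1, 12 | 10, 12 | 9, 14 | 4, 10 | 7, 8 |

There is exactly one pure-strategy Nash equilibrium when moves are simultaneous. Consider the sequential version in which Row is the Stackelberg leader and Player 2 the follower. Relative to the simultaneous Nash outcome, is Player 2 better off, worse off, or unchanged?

unchanged

Backward induction with Row moving first.
- A → Player 2 plays T (best of 5, 1, 5, 5, 12); Row gets 4.
- B → Player 2 plays R (best of 11, 7, 13, 6, 7); Row gets 15.
- C → Player 2 plays P (best of 15, 3, 5, 2, 14); Row gets 6.
- D → Player 2 plays R (best of 12, 12, 14, 10, 8); Row gets 9.
Row's induced payoffs are 4, 15, 6, 9, so Row commits to B. Subgame-perfect outcome: (B, R) with payoffs (15, 13).
For the simultaneous game, intersect best replies.
Row's best replies: P→B; Q→C; R→B; S→A; T→C.
Player 2's best replies: A→T; B→R; C→P; D→R.
The unique mutual best reply is (B, R), giving (15, 13).
Player 2 earns 13 sequentially versus 13 at the Nash outcome: unchanged.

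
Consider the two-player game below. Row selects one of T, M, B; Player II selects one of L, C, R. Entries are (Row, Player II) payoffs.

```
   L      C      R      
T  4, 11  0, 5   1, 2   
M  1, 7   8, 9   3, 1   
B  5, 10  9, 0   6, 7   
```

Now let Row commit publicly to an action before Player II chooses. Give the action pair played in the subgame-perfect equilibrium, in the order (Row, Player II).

(M, C)

Backward induction with Row moving first.
- T → Player II plays L (best of 11, 5, 2); Row gets 4.
- M → Player II plays C (best of 7, 9, 1); Row gets 8.
- B → Player II plays L (best of 10, 0, 7); Row gets 5.
Maximizing over 4, 8, 5, Row chooses M. Subgame-perfect outcome: (M, C) with payoffs (8, 9).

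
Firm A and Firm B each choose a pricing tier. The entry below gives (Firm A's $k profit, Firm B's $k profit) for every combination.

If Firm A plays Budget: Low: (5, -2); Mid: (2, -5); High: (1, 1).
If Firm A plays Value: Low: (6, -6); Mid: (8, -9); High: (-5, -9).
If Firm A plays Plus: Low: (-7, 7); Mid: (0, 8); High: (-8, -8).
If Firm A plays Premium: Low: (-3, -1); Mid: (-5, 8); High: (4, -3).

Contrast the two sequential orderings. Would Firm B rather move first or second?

If Firm A leads: Firm B's best replies are Budget→High, Value→Low, Plus→Mid, Premium→Mid; Firm A's induced payoffs 1, 6, 0, -5; outcome (Value, Low), payoffs (6, -6).
If Firm B leads: Firm A's best replies are Low→Value, Mid→Value, High→Premium; Firm B's induced payoffs -6, -9, -3; outcome (Premium, High), payoffs (4, -3).
Firm B gets -3 moving first and -6 moving second, so Firm B prefers to move first.

first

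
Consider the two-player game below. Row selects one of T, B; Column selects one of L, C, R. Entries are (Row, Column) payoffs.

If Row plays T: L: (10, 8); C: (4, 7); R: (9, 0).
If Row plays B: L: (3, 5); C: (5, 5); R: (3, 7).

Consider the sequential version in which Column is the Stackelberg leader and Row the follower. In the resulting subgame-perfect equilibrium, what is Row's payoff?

10

Row best-responds to each possible Column move:
- L: BR = T, leader payoff 8.
- C: BR = B, leader payoff 5.
- R: BR = T, leader payoff 0.
Among 8, 5, 0, the best is 8 at L. Subgame-perfect outcome: (T, L) with payoffs (10, 8).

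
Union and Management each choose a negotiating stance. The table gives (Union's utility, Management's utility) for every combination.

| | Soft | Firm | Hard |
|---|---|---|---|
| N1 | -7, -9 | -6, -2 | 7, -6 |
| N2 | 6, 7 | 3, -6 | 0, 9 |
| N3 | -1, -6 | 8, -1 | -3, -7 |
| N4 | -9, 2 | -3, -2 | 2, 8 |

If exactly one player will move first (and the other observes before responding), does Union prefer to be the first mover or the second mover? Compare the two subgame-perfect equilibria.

first

If Union leads: Management's best replies are N1→Firm, N2→Hard, N3→Firm, N4→Hard; Union's induced payoffs -6, 0, 8, 2; outcome (N3, Firm), payoffs (8, -1).
If Management leads: Union's best replies are Soft→N2, Firm→N3, Hard→N1; Management's induced payoffs 7, -1, -6; outcome (N2, Soft), payoffs (6, 7).
Union gets 8 moving first and 6 moving second, so Union prefers to move first.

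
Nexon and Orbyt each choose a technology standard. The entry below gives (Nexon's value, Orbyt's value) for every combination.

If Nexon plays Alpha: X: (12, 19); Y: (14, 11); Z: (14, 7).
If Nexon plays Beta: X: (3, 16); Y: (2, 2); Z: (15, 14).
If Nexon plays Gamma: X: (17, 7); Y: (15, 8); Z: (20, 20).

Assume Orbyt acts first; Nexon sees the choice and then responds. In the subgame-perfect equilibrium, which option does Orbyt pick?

Work backward from Nexon's decision.
- X: BR = Gamma, leader payoff 7.
- Y: BR = Gamma, leader payoff 8.
- Z: BR = Gamma, leader payoff 20.
Orbyt's induced payoffs are 7, 8, 20, so Orbyt commits to Z. Subgame-perfect outcome: (Gamma, Z) with payoffs (20, 20).

Z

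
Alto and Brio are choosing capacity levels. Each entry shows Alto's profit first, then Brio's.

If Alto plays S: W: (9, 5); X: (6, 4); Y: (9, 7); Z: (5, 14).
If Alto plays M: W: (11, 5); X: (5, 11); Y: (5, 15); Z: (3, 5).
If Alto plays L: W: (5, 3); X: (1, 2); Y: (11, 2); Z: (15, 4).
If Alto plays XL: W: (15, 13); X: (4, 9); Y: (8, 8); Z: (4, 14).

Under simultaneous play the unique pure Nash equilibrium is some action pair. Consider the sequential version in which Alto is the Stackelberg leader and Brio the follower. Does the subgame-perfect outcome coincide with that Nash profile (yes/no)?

yes

Work backward from Brio's decision.
- S: BR = Z, leader payoff 5.
- M: BR = Y, leader payoff 5.
- L: BR = Z, leader payoff 15.
- XL: BR = Z, leader payoff 4.
Alto's induced payoffs are 5, 5, 15, 4, so Alto commits to L. Subgame-perfect outcome: (L, Z) with payoffs (15, 4).
Under simultaneous play:
Alto's best replies: W→XL; X→S; Y→L; Z→L.
Brio's best replies: S→Z; M→Y; L→Z; XL→Z.
Only (L, Z) has each player best-responding; Nash payoffs (15, 4).
Sequential outcome (L, Z) coincides with the Nash profile (L, Z).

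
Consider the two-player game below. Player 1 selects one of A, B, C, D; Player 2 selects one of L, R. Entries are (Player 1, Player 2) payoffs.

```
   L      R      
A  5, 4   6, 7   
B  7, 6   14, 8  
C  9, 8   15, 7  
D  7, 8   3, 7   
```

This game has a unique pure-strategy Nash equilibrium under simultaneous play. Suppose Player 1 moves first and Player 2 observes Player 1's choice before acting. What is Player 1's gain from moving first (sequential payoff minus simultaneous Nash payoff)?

Solve by backward induction (Player 1 leads).
- A → Player 2 plays R (best of 4, 7); Player 1 gets 6.
- B → Player 2 plays R (best of 6, 8); Player 1 gets 14.
- C → Player 2 plays L (best of 8, 7); Player 1 gets 9.
- D → Player 2 plays L (best of 8, 7); Player 1 gets 7.
Among 6, 14, 9, 7, the best is 14 at B. Subgame-perfect outcome: (B, R) with payoffs (14, 8).
For the simultaneous game, intersect best replies.
Player 1's best replies: L→C; R→C.
Player 2's best replies: A→R; B→R; C→L; D→L.
The unique mutual best reply is (C, L), giving (9, 8).
Player 1's commitment gain: 14 − 9 = 5.

5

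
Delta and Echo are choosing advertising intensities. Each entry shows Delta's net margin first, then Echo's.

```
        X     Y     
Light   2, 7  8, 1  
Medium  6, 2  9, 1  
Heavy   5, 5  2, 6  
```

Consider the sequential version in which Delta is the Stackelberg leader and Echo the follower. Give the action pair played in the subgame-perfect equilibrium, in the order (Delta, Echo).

(Medium, X)

Echo best-responds to each possible Delta move:
- Light: Echo compares 7, 1 and picks X; Delta would get 2.
- Medium: Echo compares 2, 1 and picks X; Delta would get 6.
- Heavy: Echo compares 5, 6 and picks Y; Delta would get 2.
Maximizing over 2, 6, 2, Delta chooses Medium. Subgame-perfect outcome: (Medium, X) with payoffs (6, 2).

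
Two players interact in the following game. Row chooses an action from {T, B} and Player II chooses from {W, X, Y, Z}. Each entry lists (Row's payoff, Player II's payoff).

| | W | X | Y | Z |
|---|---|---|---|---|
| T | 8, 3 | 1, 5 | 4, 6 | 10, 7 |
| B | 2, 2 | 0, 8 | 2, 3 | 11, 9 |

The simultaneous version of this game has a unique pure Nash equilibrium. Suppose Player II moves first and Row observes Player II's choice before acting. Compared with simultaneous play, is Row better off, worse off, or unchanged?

Work backward from Row's decision.
- W → Row plays T (best of 8, 2); Player II gets 3.
- X → Row plays T (best of 1, 0); Player II gets 5.
- Y → Row plays T (best of 4, 2); Player II gets 6.
- Z → Row plays B (best of 10, 11); Player II gets 9.
Player II's induced payoffs are 3, 5, 6, 9, so Player II commits to Z. Subgame-perfect outcome: (B, Z) with payoffs (11, 9).
For the simultaneous game, intersect best replies.
Row's best replies: W→T; X→T; Y→T; Z→B.
Player II's best replies: T→Z; B→Z.
Only (B, Z) has each player best-responding; Nash payoffs (11, 9).
Row earns 11 sequentially versus 11 at the Nash outcome: unchanged.

unchanged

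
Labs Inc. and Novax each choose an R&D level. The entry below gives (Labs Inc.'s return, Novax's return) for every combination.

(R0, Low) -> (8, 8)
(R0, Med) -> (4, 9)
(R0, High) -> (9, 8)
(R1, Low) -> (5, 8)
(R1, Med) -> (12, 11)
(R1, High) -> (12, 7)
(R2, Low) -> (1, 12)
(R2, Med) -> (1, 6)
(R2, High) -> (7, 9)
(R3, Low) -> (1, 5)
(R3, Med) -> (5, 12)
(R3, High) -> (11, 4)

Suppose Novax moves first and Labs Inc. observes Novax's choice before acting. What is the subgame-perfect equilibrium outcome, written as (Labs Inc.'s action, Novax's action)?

Backward induction with Novax moving first.
- Low → Labs Inc. plays R0 (best of 8, 5, 1, 1); Novax gets 8.
- Med → Labs Inc. plays R1 (best of 4, 12, 1, 5); Novax gets 11.
- High → Labs Inc. plays R1 (best of 9, 12, 7, 11); Novax gets 7.
Among 8, 11, 7, the best is 11 at Med. Subgame-perfect outcome: (R1, Med) with payoffs (12, 11).

(R1, Med)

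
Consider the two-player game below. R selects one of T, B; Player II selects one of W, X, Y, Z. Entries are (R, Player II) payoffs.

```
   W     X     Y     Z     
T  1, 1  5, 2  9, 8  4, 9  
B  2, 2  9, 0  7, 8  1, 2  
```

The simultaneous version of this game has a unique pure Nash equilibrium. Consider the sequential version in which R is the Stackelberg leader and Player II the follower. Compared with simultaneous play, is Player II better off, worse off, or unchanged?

Solve by backward induction (R leads).
- T → Player II plays Z (best of 1, 2, 8, 9); R gets 4.
- B → Player II plays Y (best of 2, 0, 8, 2); R gets 7.
Among 4, 7, the best is 7 at B. Subgame-perfect outcome: (B, Y) with payoffs (7, 8).
For the simultaneous game, intersect best replies.
R's best replies: W→B; X→B; Y→T; Z→T.
Player II's best replies: T→Z; B→Y.
The unique mutual best reply is (T, Z), giving (4, 9).
Player II earns 8 sequentially versus 9 at the Nash outcome: worse off.

worse off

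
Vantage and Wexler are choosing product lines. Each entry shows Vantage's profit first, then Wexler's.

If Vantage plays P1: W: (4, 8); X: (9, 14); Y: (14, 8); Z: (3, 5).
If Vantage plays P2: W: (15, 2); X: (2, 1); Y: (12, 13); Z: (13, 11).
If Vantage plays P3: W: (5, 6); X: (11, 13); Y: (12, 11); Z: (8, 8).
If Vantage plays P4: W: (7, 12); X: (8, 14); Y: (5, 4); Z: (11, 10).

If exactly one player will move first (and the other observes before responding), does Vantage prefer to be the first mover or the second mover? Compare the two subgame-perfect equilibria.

first

If Vantage leads: Wexler's best replies are P1→X, P2→Y, P3→X, P4→X; Vantage's induced payoffs 9, 12, 11, 8; outcome (P2, Y), payoffs (12, 13).
If Wexler leads: Vantage's best replies are W→P2, X→P3, Y→P1, Z→P2; Wexler's induced payoffs 2, 13, 8, 11; outcome (P3, X), payoffs (11, 13).
Vantage gets 12 moving first and 11 moving second, so Vantage prefers to move first.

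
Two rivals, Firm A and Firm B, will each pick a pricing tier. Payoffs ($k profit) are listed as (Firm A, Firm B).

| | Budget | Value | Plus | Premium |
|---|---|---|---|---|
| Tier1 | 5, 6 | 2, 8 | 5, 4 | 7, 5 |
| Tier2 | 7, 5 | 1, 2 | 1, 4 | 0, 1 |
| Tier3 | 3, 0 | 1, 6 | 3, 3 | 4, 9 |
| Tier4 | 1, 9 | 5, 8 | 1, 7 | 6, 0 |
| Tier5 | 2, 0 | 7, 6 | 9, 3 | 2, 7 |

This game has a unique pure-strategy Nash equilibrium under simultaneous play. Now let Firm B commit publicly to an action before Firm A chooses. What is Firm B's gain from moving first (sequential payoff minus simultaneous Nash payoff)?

Work backward from Firm A's decision.
- Budget → Firm A plays Tier2 (best of 5, 7, 3, 1, 2); Firm B gets 5.
- Value → Firm A plays Tier5 (best of 2, 1, 1, 5, 7); Firm B gets 6.
- Plus → Firm A plays Tier5 (best of 5, 1, 3, 1, 9); Firm B gets 3.
- Premium → Firm A plays Tier1 (best of 7, 0, 4, 6, 2); Firm B gets 5.
Firm B's induced payoffs are 5, 6, 3, 5, so Firm B commits to Value. Subgame-perfect outcome: (Tier5, Value) with payoffs (7, 6).
Under simultaneous play:
Firm A's best replies: Budget→Tier2; Value→Tier5; Plus→Tier5; Premium→Tier1.
Firm B's best replies: Tier1→Value; Tier2→Budget; Tier3→Premium; Tier4→Budget; Tier5→Premium.
Only (Tier2, Budget) has each player best-responding; Nash payoffs (7, 5).
Firm B's commitment gain: 6 − 5 = 1.

1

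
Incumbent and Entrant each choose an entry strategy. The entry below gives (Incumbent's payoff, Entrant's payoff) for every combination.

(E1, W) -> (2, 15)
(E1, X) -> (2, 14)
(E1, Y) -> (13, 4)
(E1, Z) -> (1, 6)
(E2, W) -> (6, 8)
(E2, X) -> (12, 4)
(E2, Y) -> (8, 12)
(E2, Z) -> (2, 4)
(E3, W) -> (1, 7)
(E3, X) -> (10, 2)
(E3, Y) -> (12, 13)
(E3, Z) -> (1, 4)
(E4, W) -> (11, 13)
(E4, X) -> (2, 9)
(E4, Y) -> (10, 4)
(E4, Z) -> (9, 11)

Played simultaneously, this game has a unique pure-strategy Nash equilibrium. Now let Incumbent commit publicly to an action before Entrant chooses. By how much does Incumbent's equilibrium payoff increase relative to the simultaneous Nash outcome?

Solve by backward induction (Incumbent leads).
- E1: Entrant compares 15, 14, 4, 6 and picks W; Incumbent would get 2.
- E2: Entrant compares 8, 4, 12, 4 and picks Y; Incumbent would get 8.
- E3: Entrant compares 7, 2, 13, 4 and picks Y; Incumbent would get 12.
- E4: Entrant compares 13, 9, 4, 11 and picks W; Incumbent would get 11.
Maximizing over 2, 8, 12, 11, Incumbent chooses E3. Subgame-perfect outcome: (E3, Y) with payoffs (12, 13).
Under simultaneous play:
Incumbent's best replies: W→E4; X→E2; Y→E1; Z→E4.
Entrant's best replies: E1→W; E2→Y; E3→Y; E4→W.
The unique mutual best reply is (E4, W), giving (11, 13).
Incumbent's commitment gain: 12 − 11 = 1.

1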